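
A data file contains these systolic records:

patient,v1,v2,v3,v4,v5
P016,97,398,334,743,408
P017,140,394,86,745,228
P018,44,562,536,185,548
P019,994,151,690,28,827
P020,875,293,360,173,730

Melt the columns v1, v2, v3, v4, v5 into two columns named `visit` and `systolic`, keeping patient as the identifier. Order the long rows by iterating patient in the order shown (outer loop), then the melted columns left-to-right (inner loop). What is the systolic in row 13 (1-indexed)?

536

25 rows total (5 × 5). Row 13: index ⌊(13-1)/5⌋ = 2 into patient → P018; (13-1) mod 5 = 2 into the melted columns → v3.
So row 13 is (P018, v3, 536); systolic = 536.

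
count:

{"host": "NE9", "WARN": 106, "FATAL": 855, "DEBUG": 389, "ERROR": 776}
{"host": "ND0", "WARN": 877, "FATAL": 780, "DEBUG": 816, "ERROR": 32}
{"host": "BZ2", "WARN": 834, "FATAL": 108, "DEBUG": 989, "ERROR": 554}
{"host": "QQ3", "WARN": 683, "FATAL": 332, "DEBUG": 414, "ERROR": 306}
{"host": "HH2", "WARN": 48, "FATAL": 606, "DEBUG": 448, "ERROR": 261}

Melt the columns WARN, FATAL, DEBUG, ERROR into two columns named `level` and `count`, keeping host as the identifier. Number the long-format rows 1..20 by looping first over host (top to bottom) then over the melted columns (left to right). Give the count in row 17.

20 rows total (5 × 4). Row 17: index ⌊(17-1)/4⌋ = 4 into host → HH2; (17-1) mod 4 = 0 into the melted columns → WARN.
So row 17 is (HH2, WARN, 48); count = 48.

48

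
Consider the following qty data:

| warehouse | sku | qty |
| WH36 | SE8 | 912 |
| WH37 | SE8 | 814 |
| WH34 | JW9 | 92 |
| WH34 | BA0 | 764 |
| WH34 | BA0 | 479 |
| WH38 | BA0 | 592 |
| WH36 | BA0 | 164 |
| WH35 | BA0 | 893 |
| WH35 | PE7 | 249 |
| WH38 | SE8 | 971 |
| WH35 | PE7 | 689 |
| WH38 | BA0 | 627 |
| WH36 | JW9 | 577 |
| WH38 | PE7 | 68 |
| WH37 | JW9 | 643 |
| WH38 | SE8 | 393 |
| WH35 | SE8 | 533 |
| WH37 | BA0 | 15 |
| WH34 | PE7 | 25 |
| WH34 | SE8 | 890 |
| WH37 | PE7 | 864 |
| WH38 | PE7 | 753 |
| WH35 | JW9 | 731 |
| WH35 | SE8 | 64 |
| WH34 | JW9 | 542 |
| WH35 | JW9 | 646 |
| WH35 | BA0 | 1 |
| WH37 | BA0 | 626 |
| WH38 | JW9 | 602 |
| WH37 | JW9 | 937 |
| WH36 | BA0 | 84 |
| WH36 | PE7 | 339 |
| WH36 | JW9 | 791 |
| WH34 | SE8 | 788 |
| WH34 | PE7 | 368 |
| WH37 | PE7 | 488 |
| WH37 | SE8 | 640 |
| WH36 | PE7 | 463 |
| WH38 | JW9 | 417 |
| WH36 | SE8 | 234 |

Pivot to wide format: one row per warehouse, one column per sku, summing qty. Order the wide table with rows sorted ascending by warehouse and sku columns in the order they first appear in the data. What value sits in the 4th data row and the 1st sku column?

1454

With rows sorted ascending by warehouse, row 4 is warehouse=WH37. sku columns in first-appearance order: SE8, JW9, BA0, PE7; column 1 is SE8.
Long rows with warehouse=WH37, sku=SE8: 814 + 640 = 1454.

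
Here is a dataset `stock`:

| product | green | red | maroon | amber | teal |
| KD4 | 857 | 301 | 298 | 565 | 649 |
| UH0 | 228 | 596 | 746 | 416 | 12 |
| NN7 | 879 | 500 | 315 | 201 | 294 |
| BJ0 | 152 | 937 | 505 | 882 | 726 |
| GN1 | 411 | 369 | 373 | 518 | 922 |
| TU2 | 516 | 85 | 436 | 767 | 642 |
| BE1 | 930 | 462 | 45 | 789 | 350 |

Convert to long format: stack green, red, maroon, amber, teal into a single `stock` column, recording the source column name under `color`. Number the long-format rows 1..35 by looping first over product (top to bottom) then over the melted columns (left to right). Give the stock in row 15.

35 rows total (7 × 5). Row 15: index ⌊(15-1)/5⌋ = 2 into product → NN7; (15-1) mod 5 = 4 into the melted columns → teal.
So row 15 is (NN7, teal, 294); stock = 294.

294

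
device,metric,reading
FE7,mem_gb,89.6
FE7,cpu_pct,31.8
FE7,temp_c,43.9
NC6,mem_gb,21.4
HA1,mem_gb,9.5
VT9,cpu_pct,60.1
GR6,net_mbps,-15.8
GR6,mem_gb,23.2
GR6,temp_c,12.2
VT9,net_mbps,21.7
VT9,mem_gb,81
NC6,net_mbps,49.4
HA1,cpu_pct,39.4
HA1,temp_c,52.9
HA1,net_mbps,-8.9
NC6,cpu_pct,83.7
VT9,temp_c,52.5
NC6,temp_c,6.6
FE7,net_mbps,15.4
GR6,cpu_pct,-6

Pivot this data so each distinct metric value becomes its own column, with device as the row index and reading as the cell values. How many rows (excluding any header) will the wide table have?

5

5 distinct device values → 5 rows.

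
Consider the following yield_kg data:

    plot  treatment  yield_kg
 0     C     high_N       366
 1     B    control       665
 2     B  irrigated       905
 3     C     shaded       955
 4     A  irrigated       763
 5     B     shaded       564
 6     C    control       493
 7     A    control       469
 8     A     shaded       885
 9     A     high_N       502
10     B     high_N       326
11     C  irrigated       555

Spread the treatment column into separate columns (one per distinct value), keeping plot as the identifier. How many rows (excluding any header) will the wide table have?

3

3 distinct plot values → 3 rows.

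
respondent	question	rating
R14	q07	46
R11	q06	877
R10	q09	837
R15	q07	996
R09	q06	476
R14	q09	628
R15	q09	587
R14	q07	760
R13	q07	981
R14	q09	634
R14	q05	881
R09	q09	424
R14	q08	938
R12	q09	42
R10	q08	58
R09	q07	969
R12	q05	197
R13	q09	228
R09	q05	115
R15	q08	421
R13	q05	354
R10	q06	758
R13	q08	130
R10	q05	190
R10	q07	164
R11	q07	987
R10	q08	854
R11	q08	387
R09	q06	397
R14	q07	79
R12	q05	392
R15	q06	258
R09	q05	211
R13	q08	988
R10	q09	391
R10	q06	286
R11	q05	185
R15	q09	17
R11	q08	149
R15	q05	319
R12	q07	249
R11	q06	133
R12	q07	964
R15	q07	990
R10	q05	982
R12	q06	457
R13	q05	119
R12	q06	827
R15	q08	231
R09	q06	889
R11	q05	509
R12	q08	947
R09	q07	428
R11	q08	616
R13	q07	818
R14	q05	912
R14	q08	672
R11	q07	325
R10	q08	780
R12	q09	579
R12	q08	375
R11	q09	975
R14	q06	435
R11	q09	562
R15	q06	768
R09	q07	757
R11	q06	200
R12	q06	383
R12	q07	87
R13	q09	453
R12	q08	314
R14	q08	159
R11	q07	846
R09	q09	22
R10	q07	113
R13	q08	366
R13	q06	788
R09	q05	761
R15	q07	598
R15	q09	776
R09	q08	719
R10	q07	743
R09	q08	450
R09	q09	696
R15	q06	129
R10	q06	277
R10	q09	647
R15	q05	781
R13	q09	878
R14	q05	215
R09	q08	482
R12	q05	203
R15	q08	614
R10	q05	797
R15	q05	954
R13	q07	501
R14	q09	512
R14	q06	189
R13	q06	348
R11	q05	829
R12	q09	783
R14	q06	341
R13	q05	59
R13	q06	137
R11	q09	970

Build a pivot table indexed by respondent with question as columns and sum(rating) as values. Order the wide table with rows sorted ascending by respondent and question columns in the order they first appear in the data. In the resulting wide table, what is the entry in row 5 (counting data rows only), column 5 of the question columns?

With rows sorted ascending by respondent, row 5 is respondent=R13. question columns in first-appearance order: q07, q06, q09, q05, q08; column 5 is q08.
Long rows with respondent=R13, question=q08: 130 + 988 + 366 = 1484.

1484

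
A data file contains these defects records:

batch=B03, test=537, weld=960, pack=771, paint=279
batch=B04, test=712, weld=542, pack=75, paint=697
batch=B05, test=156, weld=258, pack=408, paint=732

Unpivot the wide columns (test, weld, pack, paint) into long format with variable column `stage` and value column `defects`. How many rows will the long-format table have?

12

3 batch values × 4 melted columns = 12 rows.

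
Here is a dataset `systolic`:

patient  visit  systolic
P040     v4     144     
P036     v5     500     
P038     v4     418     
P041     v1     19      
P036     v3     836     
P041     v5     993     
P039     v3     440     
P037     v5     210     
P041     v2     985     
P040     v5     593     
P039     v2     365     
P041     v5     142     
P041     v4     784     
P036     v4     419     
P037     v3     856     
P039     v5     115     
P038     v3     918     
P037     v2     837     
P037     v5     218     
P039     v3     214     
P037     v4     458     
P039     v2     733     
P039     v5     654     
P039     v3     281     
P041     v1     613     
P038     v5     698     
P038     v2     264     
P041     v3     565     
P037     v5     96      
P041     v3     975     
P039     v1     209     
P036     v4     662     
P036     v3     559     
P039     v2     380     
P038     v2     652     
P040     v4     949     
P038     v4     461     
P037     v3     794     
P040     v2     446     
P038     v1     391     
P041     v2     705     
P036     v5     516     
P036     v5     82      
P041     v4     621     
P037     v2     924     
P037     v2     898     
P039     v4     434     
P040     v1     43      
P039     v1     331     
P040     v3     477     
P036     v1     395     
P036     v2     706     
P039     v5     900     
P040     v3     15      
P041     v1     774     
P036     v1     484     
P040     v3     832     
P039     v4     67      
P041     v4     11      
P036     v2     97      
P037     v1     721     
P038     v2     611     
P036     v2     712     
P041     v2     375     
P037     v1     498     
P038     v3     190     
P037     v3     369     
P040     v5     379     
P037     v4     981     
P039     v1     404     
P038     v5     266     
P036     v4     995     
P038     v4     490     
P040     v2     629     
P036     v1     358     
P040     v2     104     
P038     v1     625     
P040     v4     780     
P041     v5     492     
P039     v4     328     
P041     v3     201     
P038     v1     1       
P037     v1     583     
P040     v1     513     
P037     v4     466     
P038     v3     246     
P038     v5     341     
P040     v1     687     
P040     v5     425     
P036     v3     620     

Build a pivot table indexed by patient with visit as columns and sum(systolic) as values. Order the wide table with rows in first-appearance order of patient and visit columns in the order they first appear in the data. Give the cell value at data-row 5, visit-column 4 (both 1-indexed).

935

With rows in first-appearance order of patient, row 5 is patient=P039. visit columns in first-appearance order: v4, v5, v1, v3, v2; column 4 is v3.
Long rows with patient=P039, visit=v3: 440 + 214 + 281 = 935.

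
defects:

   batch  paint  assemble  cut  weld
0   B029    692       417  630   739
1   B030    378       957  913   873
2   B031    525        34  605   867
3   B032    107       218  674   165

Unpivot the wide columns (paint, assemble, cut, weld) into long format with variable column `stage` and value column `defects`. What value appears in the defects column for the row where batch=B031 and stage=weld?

867

Unpivoting turns each (batch, wide-column) pair into one long row.
The wide cell at row B031, column weld holds 867, so the long row (B031, weld) has defects=867.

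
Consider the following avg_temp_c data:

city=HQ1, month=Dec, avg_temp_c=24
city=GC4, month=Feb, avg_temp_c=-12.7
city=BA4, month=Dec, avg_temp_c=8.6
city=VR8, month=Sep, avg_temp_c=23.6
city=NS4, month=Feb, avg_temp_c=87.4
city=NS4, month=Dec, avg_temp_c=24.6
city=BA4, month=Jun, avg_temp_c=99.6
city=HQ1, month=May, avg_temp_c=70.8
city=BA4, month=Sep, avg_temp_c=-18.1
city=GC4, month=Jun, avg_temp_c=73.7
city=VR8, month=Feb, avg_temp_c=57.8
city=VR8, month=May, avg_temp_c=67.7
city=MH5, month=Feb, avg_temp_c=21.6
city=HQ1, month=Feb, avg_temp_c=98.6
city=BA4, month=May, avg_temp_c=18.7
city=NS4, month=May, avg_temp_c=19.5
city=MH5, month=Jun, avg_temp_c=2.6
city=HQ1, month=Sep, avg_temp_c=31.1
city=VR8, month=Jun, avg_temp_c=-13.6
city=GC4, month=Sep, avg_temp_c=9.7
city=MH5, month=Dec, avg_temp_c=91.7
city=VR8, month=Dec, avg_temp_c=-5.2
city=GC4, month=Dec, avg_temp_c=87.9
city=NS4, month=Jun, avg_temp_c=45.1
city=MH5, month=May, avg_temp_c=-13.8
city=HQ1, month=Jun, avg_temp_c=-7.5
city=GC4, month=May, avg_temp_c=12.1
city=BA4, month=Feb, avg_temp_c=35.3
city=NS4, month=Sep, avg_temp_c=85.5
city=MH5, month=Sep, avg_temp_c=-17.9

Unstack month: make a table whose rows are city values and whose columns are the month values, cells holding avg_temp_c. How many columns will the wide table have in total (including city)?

6

1 column for city plus 5 distinct month values → 6 columns.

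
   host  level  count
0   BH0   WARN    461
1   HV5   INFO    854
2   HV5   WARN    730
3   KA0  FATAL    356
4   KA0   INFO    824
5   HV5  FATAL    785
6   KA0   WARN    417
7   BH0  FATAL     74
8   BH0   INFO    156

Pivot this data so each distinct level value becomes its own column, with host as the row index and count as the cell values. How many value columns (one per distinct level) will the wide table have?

3 distinct level values: FATAL, WARN, INFO.

3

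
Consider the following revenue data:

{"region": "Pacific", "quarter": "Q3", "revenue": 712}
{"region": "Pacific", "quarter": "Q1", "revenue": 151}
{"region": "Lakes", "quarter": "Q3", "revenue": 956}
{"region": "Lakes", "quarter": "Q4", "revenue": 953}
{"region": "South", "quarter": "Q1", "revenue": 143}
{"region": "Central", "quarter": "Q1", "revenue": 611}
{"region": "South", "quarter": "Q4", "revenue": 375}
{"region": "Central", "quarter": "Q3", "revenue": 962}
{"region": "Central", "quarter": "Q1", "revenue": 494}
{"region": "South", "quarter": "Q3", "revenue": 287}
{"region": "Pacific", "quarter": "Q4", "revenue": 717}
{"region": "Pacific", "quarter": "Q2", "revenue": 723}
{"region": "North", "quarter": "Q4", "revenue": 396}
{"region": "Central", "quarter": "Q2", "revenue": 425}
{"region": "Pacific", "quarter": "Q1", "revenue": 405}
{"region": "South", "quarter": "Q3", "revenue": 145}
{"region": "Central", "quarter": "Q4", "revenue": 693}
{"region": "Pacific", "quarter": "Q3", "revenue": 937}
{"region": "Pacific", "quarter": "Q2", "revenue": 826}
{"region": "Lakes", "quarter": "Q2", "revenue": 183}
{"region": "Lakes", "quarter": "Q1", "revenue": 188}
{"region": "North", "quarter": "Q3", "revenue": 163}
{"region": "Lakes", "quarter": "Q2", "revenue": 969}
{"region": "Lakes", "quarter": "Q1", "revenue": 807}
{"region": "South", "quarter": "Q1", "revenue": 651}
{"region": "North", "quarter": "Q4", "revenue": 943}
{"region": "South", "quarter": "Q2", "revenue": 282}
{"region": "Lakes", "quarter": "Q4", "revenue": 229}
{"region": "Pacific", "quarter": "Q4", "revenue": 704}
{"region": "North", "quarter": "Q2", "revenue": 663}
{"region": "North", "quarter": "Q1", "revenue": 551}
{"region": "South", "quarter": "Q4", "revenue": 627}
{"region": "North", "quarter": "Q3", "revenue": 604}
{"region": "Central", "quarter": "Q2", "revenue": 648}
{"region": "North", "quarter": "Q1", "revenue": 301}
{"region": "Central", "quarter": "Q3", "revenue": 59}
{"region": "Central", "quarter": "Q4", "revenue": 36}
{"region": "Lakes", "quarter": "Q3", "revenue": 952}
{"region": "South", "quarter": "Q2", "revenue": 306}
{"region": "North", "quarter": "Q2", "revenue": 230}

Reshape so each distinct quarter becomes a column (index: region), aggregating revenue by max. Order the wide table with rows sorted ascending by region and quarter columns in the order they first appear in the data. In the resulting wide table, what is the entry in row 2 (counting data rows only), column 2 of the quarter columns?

With rows sorted ascending by region, row 2 is region=Lakes. quarter columns in first-appearance order: Q3, Q1, Q4, Q2; column 2 is Q1.
Long rows with region=Lakes, quarter=Q1: max(188, 807) = 807.

807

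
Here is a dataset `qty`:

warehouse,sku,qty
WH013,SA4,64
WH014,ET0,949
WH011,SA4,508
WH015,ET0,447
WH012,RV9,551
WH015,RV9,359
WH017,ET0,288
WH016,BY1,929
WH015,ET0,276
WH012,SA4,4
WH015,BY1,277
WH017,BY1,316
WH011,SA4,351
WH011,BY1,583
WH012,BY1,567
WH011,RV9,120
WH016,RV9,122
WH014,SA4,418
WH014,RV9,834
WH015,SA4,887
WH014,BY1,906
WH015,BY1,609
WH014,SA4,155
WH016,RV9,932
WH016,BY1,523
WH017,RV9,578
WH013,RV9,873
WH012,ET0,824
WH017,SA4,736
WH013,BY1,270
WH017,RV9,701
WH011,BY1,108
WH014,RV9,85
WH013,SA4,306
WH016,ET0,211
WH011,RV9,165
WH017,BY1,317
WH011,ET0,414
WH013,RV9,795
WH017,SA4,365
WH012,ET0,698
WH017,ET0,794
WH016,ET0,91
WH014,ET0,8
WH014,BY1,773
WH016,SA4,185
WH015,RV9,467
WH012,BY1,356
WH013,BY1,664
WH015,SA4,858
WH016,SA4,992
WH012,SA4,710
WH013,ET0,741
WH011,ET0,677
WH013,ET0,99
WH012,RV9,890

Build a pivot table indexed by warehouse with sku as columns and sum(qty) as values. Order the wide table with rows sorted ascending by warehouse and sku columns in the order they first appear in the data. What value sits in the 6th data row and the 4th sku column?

With rows sorted ascending by warehouse, row 6 is warehouse=WH016. sku columns in first-appearance order: SA4, ET0, RV9, BY1; column 4 is BY1.
Long rows with warehouse=WH016, sku=BY1: 929 + 523 = 1452.

1452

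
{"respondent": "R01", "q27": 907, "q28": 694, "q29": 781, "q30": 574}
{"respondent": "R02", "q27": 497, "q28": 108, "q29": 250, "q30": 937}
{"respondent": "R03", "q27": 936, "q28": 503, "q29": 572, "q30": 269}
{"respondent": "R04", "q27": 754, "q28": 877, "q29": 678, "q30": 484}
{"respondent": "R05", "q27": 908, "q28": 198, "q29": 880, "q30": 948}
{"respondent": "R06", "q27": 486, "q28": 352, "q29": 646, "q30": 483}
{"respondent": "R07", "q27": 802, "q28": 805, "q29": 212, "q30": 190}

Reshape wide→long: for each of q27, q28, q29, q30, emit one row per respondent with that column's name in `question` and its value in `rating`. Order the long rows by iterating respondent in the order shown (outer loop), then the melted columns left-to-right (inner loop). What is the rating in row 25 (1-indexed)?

802

28 rows total (7 × 4). Row 25: index ⌊(25-1)/4⌋ = 6 into respondent → R07; (25-1) mod 4 = 0 into the melted columns → q27.
So row 25 is (R07, q27, 802); rating = 802.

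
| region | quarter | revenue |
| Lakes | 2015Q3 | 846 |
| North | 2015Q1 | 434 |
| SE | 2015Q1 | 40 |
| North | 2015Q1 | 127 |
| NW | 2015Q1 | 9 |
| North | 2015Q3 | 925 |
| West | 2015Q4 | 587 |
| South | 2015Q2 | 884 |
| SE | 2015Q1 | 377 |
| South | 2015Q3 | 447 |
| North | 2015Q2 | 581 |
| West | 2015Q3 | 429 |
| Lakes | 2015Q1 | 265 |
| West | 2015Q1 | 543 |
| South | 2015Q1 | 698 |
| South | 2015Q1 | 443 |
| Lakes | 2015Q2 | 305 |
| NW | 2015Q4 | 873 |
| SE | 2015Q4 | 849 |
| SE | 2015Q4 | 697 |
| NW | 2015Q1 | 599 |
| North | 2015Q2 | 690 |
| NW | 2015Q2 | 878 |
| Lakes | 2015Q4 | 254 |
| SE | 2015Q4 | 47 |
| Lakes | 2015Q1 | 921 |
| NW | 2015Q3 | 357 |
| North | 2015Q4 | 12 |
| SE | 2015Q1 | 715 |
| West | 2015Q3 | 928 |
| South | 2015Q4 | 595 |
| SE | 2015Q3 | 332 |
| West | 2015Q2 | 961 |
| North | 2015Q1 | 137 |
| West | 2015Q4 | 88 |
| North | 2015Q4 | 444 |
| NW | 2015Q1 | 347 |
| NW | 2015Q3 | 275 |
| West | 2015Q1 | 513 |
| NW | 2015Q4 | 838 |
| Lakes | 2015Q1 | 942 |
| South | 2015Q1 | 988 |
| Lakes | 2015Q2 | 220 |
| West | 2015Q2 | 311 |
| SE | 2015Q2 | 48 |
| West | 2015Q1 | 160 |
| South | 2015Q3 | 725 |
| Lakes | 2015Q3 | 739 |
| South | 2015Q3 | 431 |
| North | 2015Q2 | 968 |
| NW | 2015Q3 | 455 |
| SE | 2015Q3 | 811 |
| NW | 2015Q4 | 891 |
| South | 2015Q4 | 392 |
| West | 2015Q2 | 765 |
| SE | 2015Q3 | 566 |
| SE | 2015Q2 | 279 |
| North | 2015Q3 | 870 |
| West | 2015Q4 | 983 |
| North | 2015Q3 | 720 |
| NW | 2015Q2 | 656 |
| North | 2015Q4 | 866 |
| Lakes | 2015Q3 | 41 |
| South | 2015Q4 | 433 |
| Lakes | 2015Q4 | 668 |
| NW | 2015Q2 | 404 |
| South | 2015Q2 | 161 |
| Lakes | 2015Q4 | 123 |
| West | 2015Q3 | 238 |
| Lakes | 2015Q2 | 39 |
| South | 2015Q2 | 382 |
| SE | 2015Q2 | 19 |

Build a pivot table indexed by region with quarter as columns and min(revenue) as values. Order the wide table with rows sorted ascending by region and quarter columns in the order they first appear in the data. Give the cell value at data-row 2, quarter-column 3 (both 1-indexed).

With rows sorted ascending by region, row 2 is region=NW. quarter columns in first-appearance order: 2015Q3, 2015Q1, 2015Q4, 2015Q2; column 3 is 2015Q4.
Long rows with region=NW, quarter=2015Q4: min(873, 838, 891) = 838.

838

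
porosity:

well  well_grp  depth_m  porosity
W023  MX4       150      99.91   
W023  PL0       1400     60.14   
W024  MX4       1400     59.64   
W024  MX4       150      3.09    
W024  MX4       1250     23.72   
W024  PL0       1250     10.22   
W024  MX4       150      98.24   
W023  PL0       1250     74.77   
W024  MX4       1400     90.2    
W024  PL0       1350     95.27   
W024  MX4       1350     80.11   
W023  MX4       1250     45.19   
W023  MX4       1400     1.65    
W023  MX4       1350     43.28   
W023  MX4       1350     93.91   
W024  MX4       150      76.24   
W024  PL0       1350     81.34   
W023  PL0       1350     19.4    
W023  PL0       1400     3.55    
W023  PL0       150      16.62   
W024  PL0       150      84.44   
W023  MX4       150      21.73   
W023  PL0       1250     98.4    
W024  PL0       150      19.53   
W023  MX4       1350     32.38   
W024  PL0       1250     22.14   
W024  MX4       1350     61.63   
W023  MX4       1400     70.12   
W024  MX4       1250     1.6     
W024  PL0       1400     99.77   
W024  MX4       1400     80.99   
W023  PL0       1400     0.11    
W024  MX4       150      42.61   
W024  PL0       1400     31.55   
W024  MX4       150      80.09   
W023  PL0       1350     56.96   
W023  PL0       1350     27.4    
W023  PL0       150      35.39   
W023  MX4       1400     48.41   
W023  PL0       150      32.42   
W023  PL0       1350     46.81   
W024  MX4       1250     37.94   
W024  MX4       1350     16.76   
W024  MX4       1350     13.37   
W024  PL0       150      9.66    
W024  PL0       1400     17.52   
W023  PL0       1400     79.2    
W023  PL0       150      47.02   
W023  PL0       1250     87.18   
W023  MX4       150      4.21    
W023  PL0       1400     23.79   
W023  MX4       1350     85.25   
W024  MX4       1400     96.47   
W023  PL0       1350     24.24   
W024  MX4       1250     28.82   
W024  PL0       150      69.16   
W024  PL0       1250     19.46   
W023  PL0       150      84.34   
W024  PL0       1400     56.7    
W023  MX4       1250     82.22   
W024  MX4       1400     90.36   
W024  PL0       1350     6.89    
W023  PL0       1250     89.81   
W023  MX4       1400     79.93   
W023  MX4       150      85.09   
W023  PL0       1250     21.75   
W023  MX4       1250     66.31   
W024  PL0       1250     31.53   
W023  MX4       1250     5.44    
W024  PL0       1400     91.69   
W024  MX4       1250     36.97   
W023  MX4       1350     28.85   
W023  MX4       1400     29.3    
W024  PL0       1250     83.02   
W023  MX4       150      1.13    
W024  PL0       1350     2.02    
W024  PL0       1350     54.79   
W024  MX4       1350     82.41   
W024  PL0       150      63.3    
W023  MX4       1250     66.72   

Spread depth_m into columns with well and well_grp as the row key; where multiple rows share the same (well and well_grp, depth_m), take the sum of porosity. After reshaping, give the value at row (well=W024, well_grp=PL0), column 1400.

Rows with well=W024, well_grp=PL0 and depth_m=1400: porosity values are 99.77, 31.55, 17.52, 56.7, 91.69.
99.77 + 31.55 + 17.52 + 56.7 + 91.69 = 297.23.

297.23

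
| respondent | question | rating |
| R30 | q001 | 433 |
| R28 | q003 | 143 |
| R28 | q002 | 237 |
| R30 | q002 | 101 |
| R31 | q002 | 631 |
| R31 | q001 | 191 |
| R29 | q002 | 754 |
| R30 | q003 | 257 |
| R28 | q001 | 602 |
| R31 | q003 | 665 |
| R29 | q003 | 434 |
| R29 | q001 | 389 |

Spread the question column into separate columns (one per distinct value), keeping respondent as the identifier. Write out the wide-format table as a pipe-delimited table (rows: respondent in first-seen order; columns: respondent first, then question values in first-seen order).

Columns: respondent plus the 3 distinct question values (q001, q003, q002).
For example, row R30 column q001 takes rating=433 from the long row (R30, q001).

| respondent | q001 | q003 | q002 |
| R30 | 433 | 257 | 101 |
| R28 | 602 | 143 | 237 |
| R31 | 191 | 665 | 631 |
| R29 | 389 | 434 | 754 |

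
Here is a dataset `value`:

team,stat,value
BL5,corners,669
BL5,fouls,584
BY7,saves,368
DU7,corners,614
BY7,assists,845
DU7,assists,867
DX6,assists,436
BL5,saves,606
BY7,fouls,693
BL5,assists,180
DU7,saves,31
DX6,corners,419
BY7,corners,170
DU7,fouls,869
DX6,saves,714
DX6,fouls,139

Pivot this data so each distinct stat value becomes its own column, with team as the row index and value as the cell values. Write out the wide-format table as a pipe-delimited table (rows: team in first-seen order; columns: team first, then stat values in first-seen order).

| team | corners | fouls | saves | assists |
| BL5 | 669 | 584 | 606 | 180 |
| BY7 | 170 | 693 | 368 | 845 |
| DU7 | 614 | 869 | 31 | 867 |
| DX6 | 419 | 139 | 714 | 436 |

Columns: team plus the 4 distinct stat values (corners, fouls, saves, assists).
For example, row BL5 column corners takes value=669 from the long row (BL5, corners).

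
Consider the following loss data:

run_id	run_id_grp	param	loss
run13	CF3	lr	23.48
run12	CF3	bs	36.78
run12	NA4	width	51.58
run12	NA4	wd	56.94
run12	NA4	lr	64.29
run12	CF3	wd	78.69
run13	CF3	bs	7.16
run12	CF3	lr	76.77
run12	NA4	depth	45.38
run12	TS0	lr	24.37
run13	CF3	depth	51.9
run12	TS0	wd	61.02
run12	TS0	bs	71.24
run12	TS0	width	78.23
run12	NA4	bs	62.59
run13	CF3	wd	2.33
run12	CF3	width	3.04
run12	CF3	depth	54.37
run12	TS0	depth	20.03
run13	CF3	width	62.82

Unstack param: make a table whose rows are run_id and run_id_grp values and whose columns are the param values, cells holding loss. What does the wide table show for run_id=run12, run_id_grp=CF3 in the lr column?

Wide layout: rows indexed by run_id and run_id_grp, columns are the 5 distinct param values (lr, bs, width, wd, depth).
Cell (run_id=run12, run_id_grp=CF3, param=lr) draws from the long row where run_id=run12, run_id_grp=CF3 and param=lr, which has loss=76.77.

76.77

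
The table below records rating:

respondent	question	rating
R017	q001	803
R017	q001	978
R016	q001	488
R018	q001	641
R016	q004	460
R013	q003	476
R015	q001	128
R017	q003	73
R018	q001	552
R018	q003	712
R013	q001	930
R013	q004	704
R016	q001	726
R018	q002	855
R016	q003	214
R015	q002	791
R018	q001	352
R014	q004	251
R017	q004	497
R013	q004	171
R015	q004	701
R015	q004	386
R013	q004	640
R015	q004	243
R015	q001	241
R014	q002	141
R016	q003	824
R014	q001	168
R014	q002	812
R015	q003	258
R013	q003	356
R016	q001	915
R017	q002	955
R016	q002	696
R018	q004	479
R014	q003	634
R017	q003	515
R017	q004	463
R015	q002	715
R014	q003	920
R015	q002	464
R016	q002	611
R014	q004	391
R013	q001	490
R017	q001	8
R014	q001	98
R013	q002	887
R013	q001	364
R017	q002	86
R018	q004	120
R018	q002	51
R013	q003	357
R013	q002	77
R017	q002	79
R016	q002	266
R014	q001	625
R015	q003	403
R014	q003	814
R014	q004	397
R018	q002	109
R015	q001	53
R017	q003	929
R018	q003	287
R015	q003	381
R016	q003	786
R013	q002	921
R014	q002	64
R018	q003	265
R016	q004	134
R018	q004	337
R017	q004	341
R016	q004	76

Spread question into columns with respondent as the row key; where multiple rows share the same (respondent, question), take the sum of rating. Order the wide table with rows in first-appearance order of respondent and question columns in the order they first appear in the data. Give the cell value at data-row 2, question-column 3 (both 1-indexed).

With rows in first-appearance order of respondent, row 2 is respondent=R016. question columns in first-appearance order: q001, q004, q003, q002; column 3 is q003.
Long rows with respondent=R016, question=q003: 214 + 824 + 786 = 1824.

1824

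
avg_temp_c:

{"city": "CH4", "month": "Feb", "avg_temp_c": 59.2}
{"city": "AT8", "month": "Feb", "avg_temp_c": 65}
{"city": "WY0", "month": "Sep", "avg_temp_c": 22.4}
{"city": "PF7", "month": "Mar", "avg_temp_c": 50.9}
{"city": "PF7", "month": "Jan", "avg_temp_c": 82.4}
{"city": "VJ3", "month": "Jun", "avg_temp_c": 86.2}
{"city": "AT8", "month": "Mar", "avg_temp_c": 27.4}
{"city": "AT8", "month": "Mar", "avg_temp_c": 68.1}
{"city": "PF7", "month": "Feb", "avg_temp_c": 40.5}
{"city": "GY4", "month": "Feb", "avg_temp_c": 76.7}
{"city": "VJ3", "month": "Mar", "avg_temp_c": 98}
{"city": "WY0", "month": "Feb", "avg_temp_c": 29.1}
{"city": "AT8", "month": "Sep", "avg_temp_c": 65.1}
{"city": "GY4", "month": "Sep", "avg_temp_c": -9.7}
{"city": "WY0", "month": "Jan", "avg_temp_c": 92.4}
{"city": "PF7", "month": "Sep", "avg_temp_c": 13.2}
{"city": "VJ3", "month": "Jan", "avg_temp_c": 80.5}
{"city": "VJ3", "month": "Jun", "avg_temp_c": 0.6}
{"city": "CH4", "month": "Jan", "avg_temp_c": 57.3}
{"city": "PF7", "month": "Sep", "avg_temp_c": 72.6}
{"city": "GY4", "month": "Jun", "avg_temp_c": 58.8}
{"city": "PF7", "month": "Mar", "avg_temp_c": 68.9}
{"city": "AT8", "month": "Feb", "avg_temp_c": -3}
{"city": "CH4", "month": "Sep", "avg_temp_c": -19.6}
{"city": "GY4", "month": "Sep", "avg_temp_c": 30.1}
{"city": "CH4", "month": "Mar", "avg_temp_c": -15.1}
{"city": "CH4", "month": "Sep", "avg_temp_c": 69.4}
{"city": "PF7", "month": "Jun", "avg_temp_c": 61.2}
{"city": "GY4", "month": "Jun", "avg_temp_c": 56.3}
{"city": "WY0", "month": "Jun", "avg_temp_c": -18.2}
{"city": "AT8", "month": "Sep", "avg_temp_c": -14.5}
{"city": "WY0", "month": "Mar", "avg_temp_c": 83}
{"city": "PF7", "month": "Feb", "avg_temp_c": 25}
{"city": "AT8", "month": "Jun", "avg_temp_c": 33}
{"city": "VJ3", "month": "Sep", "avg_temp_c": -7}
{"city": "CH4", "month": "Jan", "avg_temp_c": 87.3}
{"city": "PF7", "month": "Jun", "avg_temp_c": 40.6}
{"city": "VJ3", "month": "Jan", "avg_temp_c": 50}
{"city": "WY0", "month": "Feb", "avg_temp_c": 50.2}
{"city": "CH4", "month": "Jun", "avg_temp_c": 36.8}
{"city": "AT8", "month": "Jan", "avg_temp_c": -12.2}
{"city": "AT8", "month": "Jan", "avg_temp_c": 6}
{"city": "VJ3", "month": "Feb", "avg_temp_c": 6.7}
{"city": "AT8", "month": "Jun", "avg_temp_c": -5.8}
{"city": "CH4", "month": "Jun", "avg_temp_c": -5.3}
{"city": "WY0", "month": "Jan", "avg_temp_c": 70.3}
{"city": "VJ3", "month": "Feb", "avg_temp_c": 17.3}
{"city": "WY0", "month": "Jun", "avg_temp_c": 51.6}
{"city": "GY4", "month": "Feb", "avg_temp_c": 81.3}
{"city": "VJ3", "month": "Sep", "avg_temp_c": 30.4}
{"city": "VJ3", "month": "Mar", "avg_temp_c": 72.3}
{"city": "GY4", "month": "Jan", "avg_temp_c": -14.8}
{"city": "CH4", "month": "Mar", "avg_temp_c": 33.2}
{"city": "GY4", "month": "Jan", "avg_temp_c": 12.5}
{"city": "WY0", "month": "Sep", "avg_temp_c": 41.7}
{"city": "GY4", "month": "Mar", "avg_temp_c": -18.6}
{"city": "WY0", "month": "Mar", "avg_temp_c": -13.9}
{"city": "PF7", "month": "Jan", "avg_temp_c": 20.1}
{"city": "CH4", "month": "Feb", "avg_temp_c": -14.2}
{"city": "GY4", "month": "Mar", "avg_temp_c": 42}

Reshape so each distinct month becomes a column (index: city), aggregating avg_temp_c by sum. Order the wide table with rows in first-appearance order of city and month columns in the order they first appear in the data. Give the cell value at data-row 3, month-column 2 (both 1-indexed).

With rows in first-appearance order of city, row 3 is city=WY0. month columns in first-appearance order: Feb, Sep, Mar, Jan, Jun; column 2 is Sep.
Long rows with city=WY0, month=Sep: 22.4 + 41.7 = 64.1.

64.1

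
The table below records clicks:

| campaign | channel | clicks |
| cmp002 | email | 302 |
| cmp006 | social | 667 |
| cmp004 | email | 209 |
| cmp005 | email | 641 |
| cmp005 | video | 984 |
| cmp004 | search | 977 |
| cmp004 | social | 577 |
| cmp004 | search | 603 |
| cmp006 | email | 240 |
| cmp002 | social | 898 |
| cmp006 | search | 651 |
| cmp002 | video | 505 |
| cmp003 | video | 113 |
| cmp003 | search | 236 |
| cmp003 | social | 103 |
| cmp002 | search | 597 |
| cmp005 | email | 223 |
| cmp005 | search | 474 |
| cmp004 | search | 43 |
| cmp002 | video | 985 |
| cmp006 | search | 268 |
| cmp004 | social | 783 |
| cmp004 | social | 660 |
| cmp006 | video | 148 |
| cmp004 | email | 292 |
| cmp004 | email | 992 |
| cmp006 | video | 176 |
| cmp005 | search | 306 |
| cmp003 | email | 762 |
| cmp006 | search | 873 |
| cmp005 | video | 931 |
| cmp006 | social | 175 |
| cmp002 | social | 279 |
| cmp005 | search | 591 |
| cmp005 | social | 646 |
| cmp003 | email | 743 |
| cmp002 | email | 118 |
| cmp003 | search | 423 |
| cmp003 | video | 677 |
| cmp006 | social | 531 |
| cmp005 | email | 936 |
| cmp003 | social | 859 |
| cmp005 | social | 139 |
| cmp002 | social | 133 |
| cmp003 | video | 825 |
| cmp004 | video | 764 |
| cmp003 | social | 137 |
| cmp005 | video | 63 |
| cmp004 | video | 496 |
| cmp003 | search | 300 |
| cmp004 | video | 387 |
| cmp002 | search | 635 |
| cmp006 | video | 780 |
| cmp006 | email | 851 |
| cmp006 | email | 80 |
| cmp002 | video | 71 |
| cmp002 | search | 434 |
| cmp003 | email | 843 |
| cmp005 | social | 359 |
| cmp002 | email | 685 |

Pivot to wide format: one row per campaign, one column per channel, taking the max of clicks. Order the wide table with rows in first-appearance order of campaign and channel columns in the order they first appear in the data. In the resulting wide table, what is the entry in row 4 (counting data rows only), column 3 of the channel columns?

984

With rows in first-appearance order of campaign, row 4 is campaign=cmp005. channel columns in first-appearance order: email, social, video, search; column 3 is video.
Long rows with campaign=cmp005, channel=video: max(984, 931, 63) = 984.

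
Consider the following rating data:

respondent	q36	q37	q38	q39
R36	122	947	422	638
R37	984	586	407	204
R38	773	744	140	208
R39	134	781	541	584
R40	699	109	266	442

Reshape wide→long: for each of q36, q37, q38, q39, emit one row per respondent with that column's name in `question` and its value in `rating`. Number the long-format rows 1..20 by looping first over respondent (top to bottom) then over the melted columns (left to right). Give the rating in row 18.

109

20 rows total (5 × 4). Row 18: index ⌊(18-1)/4⌋ = 4 into respondent → R40; (18-1) mod 4 = 1 into the melted columns → q37.
So row 18 is (R40, q37, 109); rating = 109.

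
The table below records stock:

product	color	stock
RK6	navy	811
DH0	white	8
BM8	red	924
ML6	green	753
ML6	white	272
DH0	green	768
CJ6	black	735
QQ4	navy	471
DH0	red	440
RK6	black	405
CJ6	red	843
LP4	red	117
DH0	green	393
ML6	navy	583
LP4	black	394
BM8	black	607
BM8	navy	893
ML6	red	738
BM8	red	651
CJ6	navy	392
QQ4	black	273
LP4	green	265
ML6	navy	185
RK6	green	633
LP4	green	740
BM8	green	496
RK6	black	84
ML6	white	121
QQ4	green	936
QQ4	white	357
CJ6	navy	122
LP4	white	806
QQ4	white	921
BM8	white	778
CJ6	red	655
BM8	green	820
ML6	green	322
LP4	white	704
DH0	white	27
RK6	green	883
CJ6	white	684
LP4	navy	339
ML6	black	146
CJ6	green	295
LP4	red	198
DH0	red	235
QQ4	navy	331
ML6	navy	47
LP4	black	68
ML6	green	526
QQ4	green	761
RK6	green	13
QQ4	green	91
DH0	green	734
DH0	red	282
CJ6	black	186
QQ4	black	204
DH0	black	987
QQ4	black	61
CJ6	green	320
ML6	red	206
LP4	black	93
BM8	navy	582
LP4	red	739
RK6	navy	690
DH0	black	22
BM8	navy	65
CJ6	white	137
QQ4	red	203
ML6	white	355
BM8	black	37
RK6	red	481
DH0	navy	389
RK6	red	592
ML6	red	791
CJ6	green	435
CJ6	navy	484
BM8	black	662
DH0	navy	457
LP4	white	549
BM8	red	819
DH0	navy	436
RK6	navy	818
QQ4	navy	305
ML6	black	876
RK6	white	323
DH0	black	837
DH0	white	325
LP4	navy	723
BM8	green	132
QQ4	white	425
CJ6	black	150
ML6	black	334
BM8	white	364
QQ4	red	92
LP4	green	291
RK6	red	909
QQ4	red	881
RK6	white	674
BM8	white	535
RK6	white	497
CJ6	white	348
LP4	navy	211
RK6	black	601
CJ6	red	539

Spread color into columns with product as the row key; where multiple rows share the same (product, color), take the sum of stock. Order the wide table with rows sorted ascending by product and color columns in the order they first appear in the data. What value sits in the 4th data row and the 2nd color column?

With rows sorted ascending by product, row 4 is product=LP4. color columns in first-appearance order: navy, white, red, green, black; column 2 is white.
Long rows with product=LP4, color=white: 806 + 704 + 549 = 2059.

2059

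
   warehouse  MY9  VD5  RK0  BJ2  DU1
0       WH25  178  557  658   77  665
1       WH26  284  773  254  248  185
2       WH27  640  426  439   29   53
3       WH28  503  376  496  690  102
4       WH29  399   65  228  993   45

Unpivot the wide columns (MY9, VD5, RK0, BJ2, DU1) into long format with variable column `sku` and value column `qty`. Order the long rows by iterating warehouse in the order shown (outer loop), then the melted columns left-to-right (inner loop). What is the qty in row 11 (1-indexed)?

25 rows total (5 × 5). Row 11: index ⌊(11-1)/5⌋ = 2 into warehouse → WH27; (11-1) mod 5 = 0 into the melted columns → MY9.
So row 11 is (WH27, MY9, 640); qty = 640.

640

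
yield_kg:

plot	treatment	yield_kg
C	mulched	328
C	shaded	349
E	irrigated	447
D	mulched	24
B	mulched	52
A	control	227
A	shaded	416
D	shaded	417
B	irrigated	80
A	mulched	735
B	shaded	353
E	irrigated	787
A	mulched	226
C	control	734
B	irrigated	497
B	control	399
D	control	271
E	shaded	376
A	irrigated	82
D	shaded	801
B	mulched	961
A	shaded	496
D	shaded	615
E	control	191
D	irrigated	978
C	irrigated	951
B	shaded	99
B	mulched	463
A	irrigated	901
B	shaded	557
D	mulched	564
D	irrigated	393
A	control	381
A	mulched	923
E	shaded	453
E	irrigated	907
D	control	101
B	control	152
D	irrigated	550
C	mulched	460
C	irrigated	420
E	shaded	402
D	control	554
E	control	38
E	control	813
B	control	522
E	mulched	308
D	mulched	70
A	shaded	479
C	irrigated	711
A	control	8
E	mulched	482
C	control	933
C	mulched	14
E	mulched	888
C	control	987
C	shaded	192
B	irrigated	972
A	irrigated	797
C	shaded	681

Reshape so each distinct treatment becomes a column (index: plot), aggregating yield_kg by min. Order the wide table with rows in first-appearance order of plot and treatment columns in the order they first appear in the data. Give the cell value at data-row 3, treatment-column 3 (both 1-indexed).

393

With rows in first-appearance order of plot, row 3 is plot=D. treatment columns in first-appearance order: mulched, shaded, irrigated, control; column 3 is irrigated.
Long rows with plot=D, treatment=irrigated: min(978, 393, 550) = 393.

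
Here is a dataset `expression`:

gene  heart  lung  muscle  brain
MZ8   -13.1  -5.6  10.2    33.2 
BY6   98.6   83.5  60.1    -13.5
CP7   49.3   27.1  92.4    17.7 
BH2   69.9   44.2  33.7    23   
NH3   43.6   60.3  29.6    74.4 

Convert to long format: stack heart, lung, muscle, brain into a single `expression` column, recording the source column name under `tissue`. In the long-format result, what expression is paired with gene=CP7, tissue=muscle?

92.4

Unpivoting turns each (gene, wide-column) pair into one long row.
The wide cell at row CP7, column muscle holds 92.4, so the long row (CP7, muscle) has expression=92.4.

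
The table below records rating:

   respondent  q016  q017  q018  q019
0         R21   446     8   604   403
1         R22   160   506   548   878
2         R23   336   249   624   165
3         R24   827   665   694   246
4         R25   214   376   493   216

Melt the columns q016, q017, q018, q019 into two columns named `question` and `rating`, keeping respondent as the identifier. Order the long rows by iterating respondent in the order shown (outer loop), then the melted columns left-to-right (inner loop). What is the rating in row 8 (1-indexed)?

20 rows total (5 × 4). Row 8: index ⌊(8-1)/4⌋ = 1 into respondent → R22; (8-1) mod 4 = 3 into the melted columns → q019.
So row 8 is (R22, q019, 878); rating = 878.

878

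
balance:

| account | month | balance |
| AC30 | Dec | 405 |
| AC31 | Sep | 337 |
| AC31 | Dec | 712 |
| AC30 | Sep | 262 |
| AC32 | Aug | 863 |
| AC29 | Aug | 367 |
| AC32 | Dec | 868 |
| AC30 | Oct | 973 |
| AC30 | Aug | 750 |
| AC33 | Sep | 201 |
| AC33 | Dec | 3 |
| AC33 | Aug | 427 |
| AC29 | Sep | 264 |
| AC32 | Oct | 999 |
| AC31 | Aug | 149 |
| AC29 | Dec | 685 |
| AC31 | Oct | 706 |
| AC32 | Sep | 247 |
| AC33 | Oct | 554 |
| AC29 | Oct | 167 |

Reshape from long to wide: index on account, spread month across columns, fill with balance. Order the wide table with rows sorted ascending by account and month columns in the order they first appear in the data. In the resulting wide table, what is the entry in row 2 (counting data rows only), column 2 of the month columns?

262

With rows sorted ascending by account, row 2 is account=AC30. month columns in first-appearance order: Dec, Sep, Aug, Oct; column 2 is Sep.
Long rows with account=AC30, month=Sep: balance = 262.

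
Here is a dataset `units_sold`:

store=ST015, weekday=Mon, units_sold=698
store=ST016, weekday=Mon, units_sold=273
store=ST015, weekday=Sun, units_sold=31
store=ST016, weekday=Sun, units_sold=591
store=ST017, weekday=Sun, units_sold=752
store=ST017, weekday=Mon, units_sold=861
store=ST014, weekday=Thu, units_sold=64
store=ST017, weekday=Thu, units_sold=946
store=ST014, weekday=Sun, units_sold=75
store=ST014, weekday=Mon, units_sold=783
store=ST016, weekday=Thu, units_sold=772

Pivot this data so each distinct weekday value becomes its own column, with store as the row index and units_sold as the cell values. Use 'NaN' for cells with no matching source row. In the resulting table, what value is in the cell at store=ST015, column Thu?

NaN

No long-format row has store=ST015 and weekday=Thu, so the cell is NaN.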